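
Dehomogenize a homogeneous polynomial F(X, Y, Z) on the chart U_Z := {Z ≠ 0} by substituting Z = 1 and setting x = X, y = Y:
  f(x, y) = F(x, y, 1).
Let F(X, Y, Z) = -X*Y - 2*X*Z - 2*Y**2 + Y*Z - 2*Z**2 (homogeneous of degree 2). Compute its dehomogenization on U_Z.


f(x, y) = -x*y - 2*x - 2*y**2 + y - 2

On U_Z we set Z = 1. Each monomial c·X^i·Y^j·Z^k in F becomes c·x^i·y^j·1^k = c·x^i·y^j.
Substituting Z = 1: F(X, Y, 1) = -x*y - 2*x - 2*y**2 + y - 2.
Note: deg(f) ≤ deg(F) = 2; strict inequality happens when F is divisible by Z (lost terms).


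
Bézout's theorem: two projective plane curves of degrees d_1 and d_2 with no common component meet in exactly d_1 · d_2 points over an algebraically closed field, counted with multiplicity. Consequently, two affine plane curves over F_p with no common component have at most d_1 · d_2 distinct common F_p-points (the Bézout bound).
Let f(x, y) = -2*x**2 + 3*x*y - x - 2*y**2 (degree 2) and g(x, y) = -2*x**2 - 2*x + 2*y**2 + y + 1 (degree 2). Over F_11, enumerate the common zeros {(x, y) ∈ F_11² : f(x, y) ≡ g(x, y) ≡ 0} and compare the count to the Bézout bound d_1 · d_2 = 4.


Common zeros: {(8, 5)}; count = 1; Bézout bound = 4.

deg(f) = 2, deg(g) = 2, so Bézout bound = 4.
Scan x ∈ F_11. For each x, list the y ∈ F_11 with f(x, y) ≡ 0 and those with g(x, y) ≡ 0 (mod 11); the common zeros in that column are the intersection.
  x = 0: f ≡ 0 at y ∈ {0}; g ≡ 0 at y ∈ {2, 3}; common: ∅.
  x = 1: f ≡ 0 at y ∈ ∅; g ≡ 0 at y ∈ {1, 4}; common: ∅.
  x = 2: f ≡ 0 at y ∈ {7}; g ≡ 0 at y ∈ {0, 5}; common: ∅.
  x = 3: f ≡ 0 at y ∈ {2, 8}; g ≡ 0 at y ∈ {6, 10}; common: ∅.
  x = 4: f ≡ 0 at y ∈ ∅; g ≡ 0 at y ∈ {7, 9}; common: ∅.
  x = 5: f ≡ 0 at y ∈ {0, 2}; g ≡ 0 at y ∈ {8}; common: ∅.
  x = 6: f ≡ 0 at y ∈ ∅; g ≡ 0 at y ∈ {7, 9}; common: ∅.
  x = 7: f ≡ 0 at y ∈ ∅; g ≡ 0 at y ∈ {6, 10}; common: ∅.
  x = 8: f ≡ 0 at y ∈ {5, 7}; g ≡ 0 at y ∈ {0, 5}; common: {5}.
  x = 9: f ≡ 0 at y ∈ ∅; g ≡ 0 at y ∈ {1, 4}; common: ∅.
  x = 10: f ≡ 0 at y ∈ {5, 10}; g ≡ 0 at y ∈ {2, 3}; common: ∅.
Collecting: common zeros = {(8, 5)}, so the count is 1.
Comparison with the Bézout bound: 1 ≤ 4 = deg(f)·deg(g), as expected for curves with no common component (the affine F_11-count falls short of the bound because intersections may lie at infinity, over extension fields, or carry multiplicity).


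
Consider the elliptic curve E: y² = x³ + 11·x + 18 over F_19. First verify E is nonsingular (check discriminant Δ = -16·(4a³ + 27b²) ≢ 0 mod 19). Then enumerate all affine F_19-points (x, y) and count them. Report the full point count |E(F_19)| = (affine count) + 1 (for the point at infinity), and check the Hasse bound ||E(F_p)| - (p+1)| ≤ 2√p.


Affine points = {(1, 7), (1, 12), (7, 1), (7, 18), (10, 8), (10, 11), (11, 8), (11, 11), (12, 4), (12, 15), (14, 3), (14, 16), (15, 9), (15, 10), (17, 8), (17, 11), (18, 5), (18, 14)}; affine count = 18; |E(F_19)| = 19.

Discriminant check: Δ ∝ 4a³ + 27b² = 4·11³ + 27·18² = 4·1331 + 27·324 ≡ 12 (mod 19). Nonzero ⇒ E is nonsingular.
For each x ∈ F_19, compute rhs = x³ + 11·x + 18 mod 19, then count y ∈ F_19 with y² ≡ rhs.
  x = 0: rhs = 18, matching y values: none (0 points).
  x = 1: rhs = 11, matching y values: 7, 12 (2 points).
  x = 2: rhs = 10, matching y values: none (0 points).
  x = 3: rhs = 2, matching y values: none (0 points).
  x = 4: rhs = 12, matching y values: none (0 points).
  x = 5: rhs = 8, matching y values: none (0 points).
  x = 6: rhs = 15, matching y values: none (0 points).
  x = 7: rhs = 1, matching y values: 1, 18 (2 points).
  x = 8: rhs = 10, matching y values: none (0 points).
  x = 9: rhs = 10, matching y values: none (0 points).
  x = 10: rhs = 7, matching y values: 8, 11 (2 points).
  x = 11: rhs = 7, matching y values: 8, 11 (2 points).
  x = 12: rhs = 16, matching y values: 4, 15 (2 points).
  x = 13: rhs = 2, matching y values: none (0 points).
  x = 14: rhs = 9, matching y values: 3, 16 (2 points).
  x = 15: rhs = 5, matching y values: 9, 10 (2 points).
  x = 16: rhs = 15, matching y values: none (0 points).
  x = 17: rhs = 7, matching y values: 8, 11 (2 points).
  x = 18: rhs = 6, matching y values: 5, 14 (2 points).
Total affine count: 18.
Full point count |E(F_19)| = 18 + 1 = 19.
Hasse bound: |19 − (19+1)| = |-1| = 1 ≤ 2√19 ≈ 8.7178 ✓.


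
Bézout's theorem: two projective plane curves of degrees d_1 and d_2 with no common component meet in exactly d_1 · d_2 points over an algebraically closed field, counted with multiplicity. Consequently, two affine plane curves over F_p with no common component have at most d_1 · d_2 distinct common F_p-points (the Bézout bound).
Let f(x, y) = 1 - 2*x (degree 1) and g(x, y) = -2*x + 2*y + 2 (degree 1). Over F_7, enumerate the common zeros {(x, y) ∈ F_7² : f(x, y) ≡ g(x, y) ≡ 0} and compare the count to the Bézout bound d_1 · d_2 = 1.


Common zeros: {(4, 3)}; count = 1; Bézout bound = 1.

deg(f) = 1, deg(g) = 1, so Bézout bound = 1.
Scan x ∈ F_7. For each x, list the y ∈ F_7 with f(x, y) ≡ 0 and those with g(x, y) ≡ 0 (mod 7); the common zeros in that column are the intersection.
  x = 0: f ≡ 0 at y ∈ ∅; g ≡ 0 at y ∈ {6}; common: ∅.
  x = 1: f ≡ 0 at y ∈ ∅; g ≡ 0 at y ∈ {0}; common: ∅.
  x = 2: f ≡ 0 at y ∈ ∅; g ≡ 0 at y ∈ {1}; common: ∅.
  x = 3: f ≡ 0 at y ∈ ∅; g ≡ 0 at y ∈ {2}; common: ∅.
  x = 4: f ≡ 0 at y ∈ {0, 1, 2, 3, 4, 5, 6}; g ≡ 0 at y ∈ {3}; common: {3}.
  x = 5: f ≡ 0 at y ∈ ∅; g ≡ 0 at y ∈ {4}; common: ∅.
  x = 6: f ≡ 0 at y ∈ ∅; g ≡ 0 at y ∈ {5}; common: ∅.
Collecting: common zeros = {(4, 3)}, so the count is 1.
Comparison with the Bézout bound: 1 ≤ 1 = deg(f)·deg(g), as expected for curves with no common component (the bound is attained).


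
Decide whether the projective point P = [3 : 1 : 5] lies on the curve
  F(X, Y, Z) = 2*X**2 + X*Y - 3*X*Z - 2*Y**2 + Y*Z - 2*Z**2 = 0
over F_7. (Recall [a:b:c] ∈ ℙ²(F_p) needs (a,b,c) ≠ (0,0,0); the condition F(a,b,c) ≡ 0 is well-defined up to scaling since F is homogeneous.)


F(3,1,5) ≡ 6 (mod 7); P is NOT on the curve.

Evaluate F(3, 1, 5) term-by-term (mod 7).
  2*X**2 ↦ 2·9·1·1 = 18
  X*Y ↦ 1·3·1·1 = 3
  -3*X*Z ↦ -3·3·1·5 = -45
  -2*Y**2 ↦ -2·1·1·1 = -2
  Y*Z ↦ 1·1·1·5 = 5
  -2*Z**2 ↦ -2·1·1·25 = -50
Sum: F(3, 1, 5) = (18) + (3) + (-45) + (-2) + (5) + (-50) = -71.
Reducing mod 7: -71 ≡ 6 (mod 7).
Since F(a, b, c) ≡ 6 ≠ 0 (mod 7), P does NOT lie on the curve.


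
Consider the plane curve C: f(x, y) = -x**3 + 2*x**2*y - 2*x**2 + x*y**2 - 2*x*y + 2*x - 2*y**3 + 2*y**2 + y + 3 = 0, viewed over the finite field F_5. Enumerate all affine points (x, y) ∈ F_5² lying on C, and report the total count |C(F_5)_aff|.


Affine F_5-points: {(0, 3), (1, 2), (3, 1), (4, 0), (4, 3)}; count = 5.

For each of the 25 pairs (x, y) ∈ F_5², evaluate f(x, y) mod 5. Record the zeros.
  x = 0: [0↦3, 1↦4, 2↦2, 3↦0, 4↦1]  zeros at y ∈ {3}
  x = 1: [0↦2, 1↦4, 2↦0, 3↦3, 4↦1]  zeros at y ∈ {2}
  x = 2: [0↦1, 1↦3, 2↦1, 3↦3, 4↦2]  zeros at y ∈ ∅
  x = 3: [0↦4, 1↦0, 2↦4, 3↦4, 4↦3]  zeros at y ∈ {1}
  x = 4: [0↦0, 1↦4, 2↦3, 3↦0, 4↦3]  zeros at y ∈ {0, 3}
Collecting zeros: affine points = {(0, 3), (1, 2), (3, 1), (4, 0), (4, 3)}.
Total count |C(F_5)_aff| = 5.


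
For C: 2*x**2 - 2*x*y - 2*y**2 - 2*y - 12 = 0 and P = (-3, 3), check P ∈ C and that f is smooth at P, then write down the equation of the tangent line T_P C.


Tangent line at P: -18*x - 8*y - 30 = 0.

Step 1: f(-3, 3) = 0, so P lies on C.
Step 2: partial derivatives
  f_x(x, y) = 4*x - 2*y, f_y(x, y) = -2*x - 4*y - 2.
  f_x(P) = -18, f_y(P) = -8 (gradient nonzero, so P is smooth).
Step 3: tangent line at P: -18·(x − -3) + -8·(y − 3) = 0.
Expanding: -18*x - 8*y - 30 = 0.


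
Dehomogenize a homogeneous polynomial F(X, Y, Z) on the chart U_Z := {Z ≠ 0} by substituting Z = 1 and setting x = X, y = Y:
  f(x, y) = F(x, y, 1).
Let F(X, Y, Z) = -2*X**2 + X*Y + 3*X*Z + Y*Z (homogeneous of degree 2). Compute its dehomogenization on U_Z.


f(x, y) = -2*x**2 + x*y + 3*x + y

On U_Z we set Z = 1. Each monomial c·X^i·Y^j·Z^k in F becomes c·x^i·y^j·1^k = c·x^i·y^j.
Substituting Z = 1: F(X, Y, 1) = -2*x**2 + x*y + 3*x + y.
Note: deg(f) ≤ deg(F) = 2; strict inequality happens when F is divisible by Z (lost terms).


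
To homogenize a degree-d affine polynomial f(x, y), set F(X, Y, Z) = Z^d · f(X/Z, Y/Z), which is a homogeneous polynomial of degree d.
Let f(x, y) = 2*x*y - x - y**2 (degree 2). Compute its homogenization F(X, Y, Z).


F(X, Y, Z) = 2*X*Y - X*Z - Y**2

deg(f) = 2.
Substitute x = X/Z, y = Y/Z into f, then multiply by Z^2.
  monomial 2·x^1·y^1 ↦ 2·X^1·Y^1·Z^0.
  monomial -1·x^1·y^0 ↦ -1·X^1·Y^0·Z^1.
  monomial -1·x^0·y^2 ↦ -1·X^0·Y^2·Z^0.
Collecting: F(X, Y, Z) = 2*X*Y - X*Z - Y**2.


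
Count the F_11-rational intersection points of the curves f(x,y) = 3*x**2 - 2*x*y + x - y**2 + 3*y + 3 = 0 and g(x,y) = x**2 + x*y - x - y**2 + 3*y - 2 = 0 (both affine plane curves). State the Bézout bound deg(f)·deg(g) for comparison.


Common zeros: {(10, 2)}; count = 1; Bézout bound = 4.

deg(f) = 2, deg(g) = 2, so Bézout bound = 4.
Scan x ∈ F_11. For each x, list the y ∈ F_11 with f(x, y) ≡ 0 and those with g(x, y) ≡ 0 (mod 11); the common zeros in that column are the intersection.
  x = 0: f ≡ 0 at y ∈ ∅; g ≡ 0 at y ∈ {1, 2}; common: ∅.
  x = 1: f ≡ 0 at y ∈ ∅; g ≡ 0 at y ∈ ∅; common: ∅.
  x = 2: f ≡ 0 at y ∈ {2, 8}; g ≡ 0 at y ∈ {0, 5}; common: ∅.
  x = 3: f ≡ 0 at y ∈ {0, 8}; g ≡ 0 at y ∈ ∅; common: ∅.
  x = 4: f ≡ 0 at y ∈ {0, 6}; g ≡ 0 at y ∈ {3, 4}; common: ∅.
  x = 5: f ≡ 0 at y ∈ ∅; g ≡ 0 at y ∈ {3, 5}; common: ∅.
  x = 6: f ≡ 0 at y ∈ ∅; g ≡ 0 at y ∈ ∅; common: ∅.
  x = 7: f ≡ 0 at y ∈ {5, 6}; g ≡ 0 at y ∈ ∅; common: ∅.
  x = 8: f ≡ 0 at y ∈ ∅; g ≡ 0 at y ∈ ∅; common: ∅.
  x = 9: f ≡ 0 at y ∈ ∅; g ≡ 0 at y ∈ ∅; common: ∅.
  x = 10: f ≡ 0 at y ∈ {2, 3}; g ≡ 0 at y ∈ {0, 2}; common: {2}.
Collecting: common zeros = {(10, 2)}, so the count is 1.
Comparison with the Bézout bound: 1 ≤ 4 = deg(f)·deg(g), as expected for curves with no common component (the affine F_11-count falls short of the bound because intersections may lie at infinity, over extension fields, or carry multiplicity).


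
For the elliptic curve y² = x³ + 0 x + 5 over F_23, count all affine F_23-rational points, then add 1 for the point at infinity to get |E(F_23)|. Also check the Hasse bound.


Affine points = {(1, 11), (1, 12), (2, 6), (2, 17), (3, 3), (3, 20), (4, 0), (7, 7), (7, 16), (10, 4), (10, 19), (11, 5), (11, 18), (12, 10), (12, 13), (14, 9), (14, 14), (18, 8), (18, 15), (20, 1), (20, 22), (22, 2), (22, 21)}; affine count = 23; |E(F_23)| = 24.

Discriminant check: Δ ∝ 4a³ + 27b² = 4·0³ + 27·5² = 4·0 + 27·25 ≡ 8 (mod 23). Nonzero ⇒ E is nonsingular.
For each x ∈ F_23, compute rhs = x³ + 0·x + 5 mod 23, then count y ∈ F_23 with y² ≡ rhs.
  x = 0: rhs = 5, matching y values: none (0 points).
  x = 1: rhs = 6, matching y values: 11, 12 (2 points).
  x = 2: rhs = 13, matching y values: 6, 17 (2 points).
  x = 3: rhs = 9, matching y values: 3, 20 (2 points).
  x = 4: rhs = 0, matching y values: 0 (1 points).
  x = 5: rhs = 15, matching y values: none (0 points).
  x = 6: rhs = 14, matching y values: none (0 points).
  x = 7: rhs = 3, matching y values: 7, 16 (2 points).
  x = 8: rhs = 11, matching y values: none (0 points).
  x = 9: rhs = 21, matching y values: none (0 points).
  x = 10: rhs = 16, matching y values: 4, 19 (2 points).
  x = 11: rhs = 2, matching y values: 5, 18 (2 points).
  x = 12: rhs = 8, matching y values: 10, 13 (2 points).
  x = 13: rhs = 17, matching y values: none (0 points).
  x = 14: rhs = 12, matching y values: 9, 14 (2 points).
  x = 15: rhs = 22, matching y values: none (0 points).
  x = 16: rhs = 7, matching y values: none (0 points).
  x = 17: rhs = 19, matching y values: none (0 points).
  x = 18: rhs = 18, matching y values: 8, 15 (2 points).
  x = 19: rhs = 10, matching y values: none (0 points).
  x = 20: rhs = 1, matching y values: 1, 22 (2 points).
  x = 21: rhs = 20, matching y values: none (0 points).
  x = 22: rhs = 4, matching y values: 2, 21 (2 points).
Total affine count: 23.
Full point count |E(F_23)| = 23 + 1 = 24.
Hasse bound: |24 − (23+1)| = |0| = 0 ≤ 2√23 ≈ 9.5917 ✓.


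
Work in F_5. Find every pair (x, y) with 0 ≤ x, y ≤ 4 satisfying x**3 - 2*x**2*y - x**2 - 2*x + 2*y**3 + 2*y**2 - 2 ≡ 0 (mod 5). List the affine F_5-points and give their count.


Affine F_5-points: {(0, 3), (3, 0), (4, 1), (4, 4)}; count = 4.

For each of the 25 pairs (x, y) ∈ F_5², evaluate f(x, y) mod 5. Record the zeros.
  x = 0: [0↦3, 1↦2, 2↦2, 3↦0, 4↦3]  zeros at y ∈ {3}
  x = 1: [0↦1, 1↦3, 2↦1, 3↦2, 4↦3]  zeros at y ∈ ∅
  x = 2: [0↦3, 1↦4, 2↦1, 3↦1, 4↦1]  zeros at y ∈ ∅
  x = 3: [0↦0, 1↦1, 2↦3, 3↦3, 4↦3]  zeros at y ∈ {0}
  x = 4: [0↦3, 1↦0, 2↦3, 3↦4, 4↦0]  zeros at y ∈ {1, 4}
Collecting zeros: affine points = {(0, 3), (3, 0), (4, 1), (4, 4)}.
Total count |C(F_5)_aff| = 4.


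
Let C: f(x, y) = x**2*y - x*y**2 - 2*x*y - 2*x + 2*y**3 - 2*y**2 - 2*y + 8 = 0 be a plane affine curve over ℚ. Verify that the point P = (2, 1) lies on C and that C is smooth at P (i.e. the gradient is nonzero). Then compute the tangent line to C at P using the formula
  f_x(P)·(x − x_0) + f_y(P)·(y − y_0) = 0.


Tangent line at P: -x - 4*y + 6 = 0.

Step 1: f(2, 1) = 0, so P lies on C.
Step 2: partial derivatives
  f_x(x, y) = 2*x*y - y**2 - 2*y - 2, f_y(x, y) = x**2 - 2*x*y - 2*x + 6*y**2 - 4*y - 2.
  f_x(P) = -1, f_y(P) = -4 (gradient nonzero, so P is smooth).
Step 3: tangent line at P: -1·(x − 2) + -4·(y − 1) = 0.
Expanding: -x - 4*y + 6 = 0.


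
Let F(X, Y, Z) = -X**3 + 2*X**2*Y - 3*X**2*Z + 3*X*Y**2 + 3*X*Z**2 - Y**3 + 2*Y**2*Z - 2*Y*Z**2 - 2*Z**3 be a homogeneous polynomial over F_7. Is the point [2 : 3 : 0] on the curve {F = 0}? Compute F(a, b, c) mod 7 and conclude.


F(2,3,0) ≡ 1 (mod 7); P is NOT on the curve.

Evaluate F(2, 3, 0) term-by-term (mod 7).
  -X**3 ↦ -1·8·1·1 = -8
  2*X**2*Y ↦ 2·4·3·1 = 24
  -3*X**2*Z ↦ -3·4·1·0 = 0
  3*X*Y**2 ↦ 3·2·9·1 = 54
  3*X*Z**2 ↦ 3·2·1·0 = 0
  -Y**3 ↦ -1·1·27·1 = -27
  2*Y**2*Z ↦ 2·1·9·0 = 0
  -2*Y*Z**2 ↦ -2·1·3·0 = 0
  -2*Z**3 ↦ -2·1·1·0 = 0
Sum: F(2, 3, 0) = (-8) + (24) + (0) + (54) + (0) + (-27) + (0) + (0) + (0) = 43.
Reducing mod 7: 43 ≡ 1 (mod 7).
Since F(a, b, c) ≡ 1 ≠ 0 (mod 7), P does NOT lie on the curve.


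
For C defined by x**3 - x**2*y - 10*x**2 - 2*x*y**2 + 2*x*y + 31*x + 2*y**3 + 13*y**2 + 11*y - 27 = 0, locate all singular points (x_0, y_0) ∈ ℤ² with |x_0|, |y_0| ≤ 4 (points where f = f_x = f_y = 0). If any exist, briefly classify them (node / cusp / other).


Singular points: {(3, -1)}; classification: cusp.

Compute partial derivatives:
  f_x = 3*x**2 - 2*x*y - 20*x - 2*y**2 + 2*y + 31.
  f_y = -x**2 - 4*x*y + 2*x + 6*y**2 + 26*y + 11.
Scan x_0 ∈ {−4, ..., 4}. For each x_0, f_y(x_0, y) is a polynomial in y; find its integer roots y ∈ {−4, ..., 4}, then test f_x and f at those candidates.
  x = -4: f_y(-4, y) = 6*y**2 + 42*y - 13; no integer root y with |y| ≤ 4.
  x = -3: f_y(-3, y) = 6*y**2 + 38*y - 4; no integer root y with |y| ≤ 4.
  x = -2: f_y(-2, y) = 6*y**2 + 34*y + 3; no integer root y with |y| ≤ 4.
  x = -1: f_y(-1, y) = 6*y**2 + 30*y + 8; no integer root y with |y| ≤ 4.
  x = 0: f_y(0, y) = 6*y**2 + 26*y + 11; no integer root y with |y| ≤ 4.
  x = 1: f_y(1, y) = 6*y**2 + 22*y + 12; vanishes at y ∈ {-3}. (1, -3): f_x = -4 ≠ 0.
  x = 2: f_y(2, y) = 6*y**2 + 18*y + 11; no integer root y with |y| ≤ 4.
  x = 3: f_y(3, y) = 6*y**2 + 14*y + 8; vanishes at y ∈ {-1}. (3, -1): f_x = 0, f = 0 — SINGULAR.
  x = 4: f_y(4, y) = 6*y**2 + 10*y + 3; no integer root y with |y| ≤ 4.
Only singular point on the grid: (3, -1).
Classify: substitute x = 3 + u, y = -1 + v and expand: f = u**3 - u**2*v - 2*u*v**2 + 2*v**3 + v**2.
No constant or linear terms (consistent with a singular point). Quadratic part: v**2. Cubic part: u**3 - u**2*v - 2*u*v**2 + 2*v**3.
The quadratic part v**2 is a perfect square, so there is a single (double) tangent line v = 0, i.e. y = -1. Restricting the cubic part to that line (v = 0) leaves u**3 ≠ 0, so f is not divisible by v and the branch is v² ≈ -u**3 to lowest order — this is a cusp.
Classification: cusp.


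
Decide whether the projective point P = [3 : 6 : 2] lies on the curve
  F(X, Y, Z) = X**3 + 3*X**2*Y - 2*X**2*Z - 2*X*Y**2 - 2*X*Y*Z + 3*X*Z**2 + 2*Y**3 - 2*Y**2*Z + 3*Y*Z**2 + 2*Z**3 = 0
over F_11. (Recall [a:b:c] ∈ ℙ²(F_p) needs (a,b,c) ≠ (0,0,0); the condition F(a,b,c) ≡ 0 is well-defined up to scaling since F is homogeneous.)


F(3,6,2) ≡ 2 (mod 11); P is NOT on the curve.

Evaluate F(3, 6, 2) term-by-term (mod 11).
  X**3 ↦ 1·27·1·1 = 27
  3*X**2*Y ↦ 3·9·6·1 = 162
  -2*X**2*Z ↦ -2·9·1·2 = -36
  -2*X*Y**2 ↦ -2·3·36·1 = -216
  -2*X*Y*Z ↦ -2·3·6·2 = -72
  3*X*Z**2 ↦ 3·3·1·4 = 36
  2*Y**3 ↦ 2·1·216·1 = 432
  -2*Y**2*Z ↦ -2·1·36·2 = -144
  3*Y*Z**2 ↦ 3·1·6·4 = 72
  2*Z**3 ↦ 2·1·1·8 = 16
Sum: F(3, 6, 2) = (27) + (162) + (-36) + (-216) + (-72) + (36) + (432) + (-144) + (72) + (16) = 277.
Reducing mod 11: 277 ≡ 2 (mod 11).
Since F(a, b, c) ≡ 2 ≠ 0 (mod 11), P does NOT lie on the curve.


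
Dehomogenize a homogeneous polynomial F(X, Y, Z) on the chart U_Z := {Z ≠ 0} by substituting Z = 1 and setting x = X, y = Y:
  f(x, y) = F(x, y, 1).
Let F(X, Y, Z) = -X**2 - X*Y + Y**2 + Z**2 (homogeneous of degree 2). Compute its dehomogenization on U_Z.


f(x, y) = -x**2 - x*y + y**2 + 1

On U_Z we set Z = 1. Each monomial c·X^i·Y^j·Z^k in F becomes c·x^i·y^j·1^k = c·x^i·y^j.
Substituting Z = 1: F(X, Y, 1) = -x**2 - x*y + y**2 + 1.
Note: deg(f) ≤ deg(F) = 2; strict inequality happens when F is divisible by Z (lost terms).


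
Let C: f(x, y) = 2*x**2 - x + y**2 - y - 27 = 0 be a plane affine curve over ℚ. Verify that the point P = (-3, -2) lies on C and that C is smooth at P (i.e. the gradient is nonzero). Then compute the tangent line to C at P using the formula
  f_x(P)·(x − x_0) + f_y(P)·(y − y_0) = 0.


Tangent line at P: -13*x - 5*y - 49 = 0.

Step 1: f(-3, -2) = 0, so P lies on C.
Step 2: partial derivatives
  f_x(x, y) = 4*x - 1, f_y(x, y) = 2*y - 1.
  f_x(P) = -13, f_y(P) = -5 (gradient nonzero, so P is smooth).
Step 3: tangent line at P: -13·(x − -3) + -5·(y − -2) = 0.
Expanding: -13*x - 5*y - 49 = 0.


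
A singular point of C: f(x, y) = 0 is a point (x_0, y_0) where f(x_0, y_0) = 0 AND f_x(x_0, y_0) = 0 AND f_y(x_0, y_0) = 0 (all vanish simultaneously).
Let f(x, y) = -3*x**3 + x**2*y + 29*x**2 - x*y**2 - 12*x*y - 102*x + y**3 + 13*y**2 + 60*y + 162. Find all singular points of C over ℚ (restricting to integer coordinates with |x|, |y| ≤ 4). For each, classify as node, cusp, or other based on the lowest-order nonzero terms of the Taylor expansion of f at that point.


Singular points: {(3, -3)}; classification: node.

Compute partial derivatives:
  f_x = -9*x**2 + 2*x*y + 58*x - y**2 - 12*y - 102.
  f_y = x**2 - 2*x*y - 12*x + 3*y**2 + 26*y + 60.
Scan x_0 ∈ {−4, ..., 4}. For each x_0, f_y(x_0, y) is a polynomial in y; find its integer roots y ∈ {−4, ..., 4}, then test f_x and f at those candidates.
  x = -4: f_y(-4, y) = 3*y**2 + 34*y + 124; no integer root y with |y| ≤ 4.
  x = -3: f_y(-3, y) = 3*y**2 + 32*y + 105; no integer root y with |y| ≤ 4.
  x = -2: f_y(-2, y) = 3*y**2 + 30*y + 88; no integer root y with |y| ≤ 4.
  x = -1: f_y(-1, y) = 3*y**2 + 28*y + 73; no integer root y with |y| ≤ 4.
  x = 0: f_y(0, y) = 3*y**2 + 26*y + 60; no integer root y with |y| ≤ 4.
  x = 1: f_y(1, y) = 3*y**2 + 24*y + 49; no integer root y with |y| ≤ 4.
  x = 2: f_y(2, y) = 3*y**2 + 22*y + 40; vanishes at y ∈ {-4}. (2, -4): f_x = -6 ≠ 0.
  x = 3: f_y(3, y) = 3*y**2 + 20*y + 33; vanishes at y ∈ {-3}. (3, -3): f_x = 0, f = 0 — SINGULAR.
  x = 4: f_y(4, y) = 3*y**2 + 18*y + 28; no integer root y with |y| ≤ 4.
Only singular point on the grid: (3, -3).
Classify: substitute x = 3 + u, y = -3 + v and expand: f = -3*u**3 + u**2*v - u**2 - u*v**2 + v**3 + v**2.
No constant or linear terms (consistent with a singular point). Quadratic part: -u**2 + v**2. Cubic part: -3*u**3 + u**2*v - u*v**2 + v**3.
The quadratic part v**2 - u**2 = (v − u)(v + u) splits into two distinct linear factors, so there are two distinct tangent lines y − -3 = ±(x − 3) — this is a node (ordinary double point).
Classification: node.


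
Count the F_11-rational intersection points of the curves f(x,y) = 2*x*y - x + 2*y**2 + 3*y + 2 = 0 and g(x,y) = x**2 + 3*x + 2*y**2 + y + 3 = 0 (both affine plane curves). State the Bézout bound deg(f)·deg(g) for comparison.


Common zeros: ∅; count = 0; Bézout bound = 4.

deg(f) = 2, deg(g) = 2, so Bézout bound = 4.
Scan x ∈ F_11. For each x, list the y ∈ F_11 with f(x, y) ≡ 0 and those with g(x, y) ≡ 0 (mod 11); the common zeros in that column are the intersection.
  x = 0: f ≡ 0 at y ∈ {7, 8}; g ≡ 0 at y ∈ ∅; common: ∅.
  x = 1: f ≡ 0 at y ∈ ∅; g ≡ 0 at y ∈ {8}; common: ∅.
  x = 2: f ≡ 0 at y ∈ {0, 2}; g ≡ 0 at y ∈ ∅; common: ∅.
  x = 3: f ≡ 0 at y ∈ {3, 9}; g ≡ 0 at y ∈ {6, 10}; common: ∅.
  x = 4: f ≡ 0 at y ∈ {1, 10}; g ≡ 0 at y ∈ ∅; common: ∅.
  x = 5: f ≡ 0 at y ∈ ∅; g ≡ 0 at y ∈ {6, 10}; common: ∅.
  x = 6: f ≡ 0 at y ∈ {4, 5}; g ≡ 0 at y ∈ ∅; common: ∅.
  x = 7: f ≡ 0 at y ∈ ∅; g ≡ 0 at y ∈ {8}; common: ∅.
  x = 8: f ≡ 0 at y ∈ ∅; g ≡ 0 at y ∈ ∅; common: ∅.
  x = 9: f ≡ 0 at y ∈ ∅; g ≡ 0 at y ∈ {2, 3}; common: ∅.
  x = 10: f ≡ 0 at y ∈ ∅; g ≡ 0 at y ∈ {2, 3}; common: ∅.
Collecting: common zeros = ∅, so the count is 0.
Comparison with the Bézout bound: 0 ≤ 4 = deg(f)·deg(g), as expected for curves with no common component (the affine F_11-count falls short of the bound because intersections may lie at infinity, over extension fields, or carry multiplicity).


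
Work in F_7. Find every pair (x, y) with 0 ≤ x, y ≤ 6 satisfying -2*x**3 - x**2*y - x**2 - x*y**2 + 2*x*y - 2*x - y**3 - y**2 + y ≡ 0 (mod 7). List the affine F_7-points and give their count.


Affine F_7-points: {(0, 0), (2, 2), (3, 6), (4, 3), (5, 5), (6, 1)}; count = 6.

For each of the 49 pairs (x, y) ∈ F_7², evaluate f(x, y) mod 7. Record the zeros.
  x = 0: [0↦0, 1↦6, 2↦4, 3↦2, 4↦1, 5↦2, 6↦6]  zeros at y ∈ {0}
  x = 1: [0↦2, 1↦1, 2↦4, 3↦5, 4↦5, 5↦5, 6↦6]  zeros at y ∈ ∅
  x = 2: [0↦4, 1↦1, 2↦0, 3↦2, 4↦1, 5↦5, 6↦1]  zeros at y ∈ {2}
  x = 3: [0↦1, 1↦1, 2↦1, 3↦2, 4↦5, 5↦4, 6↦0]  zeros at y ∈ {6}
  x = 4: [0↦2, 1↦3, 2↦2, 3↦0, 4↦5, 5↦4, 6↦5]  zeros at y ∈ {3}
  x = 5: [0↦2, 1↦2, 2↦5, 3↦5, 4↦3, 5↦0, 6↦4]  zeros at y ∈ {5}
  x = 6: [0↦3, 1↦0, 2↦5, 3↦5, 4↦1, 5↦1, 6↦6]  zeros at y ∈ {1}
Collecting zeros: affine points = {(0, 0), (2, 2), (3, 6), (4, 3), (5, 5), (6, 1)}.
Total count |C(F_7)_aff| = 6.


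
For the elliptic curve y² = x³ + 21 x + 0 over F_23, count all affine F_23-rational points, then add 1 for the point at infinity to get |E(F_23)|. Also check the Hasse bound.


Affine points = {(0, 0), (2, 2), (2, 21), (5, 0), (8, 6), (8, 17), (12, 5), (12, 18), (13, 3), (13, 20), (14, 5), (14, 18), (16, 4), (16, 19), (17, 7), (17, 16), (18, 0), (19, 6), (19, 17), (20, 5), (20, 18), (22, 1), (22, 22)}; affine count = 23; |E(F_23)| = 24.

Discriminant check: Δ ∝ 4a³ + 27b² = 4·21³ + 27·0² = 4·9261 + 27·0 ≡ 14 (mod 23). Nonzero ⇒ E is nonsingular.
For each x ∈ F_23, compute rhs = x³ + 21·x + 0 mod 23, then count y ∈ F_23 with y² ≡ rhs.
  x = 0: rhs = 0, matching y values: 0 (1 points).
  x = 1: rhs = 22, matching y values: none (0 points).
  x = 2: rhs = 4, matching y values: 2, 21 (2 points).
  x = 3: rhs = 21, matching y values: none (0 points).
  x = 4: rhs = 10, matching y values: none (0 points).
  x = 5: rhs = 0, matching y values: 0 (1 points).
  x = 6: rhs = 20, matching y values: none (0 points).
  x = 7: rhs = 7, matching y values: none (0 points).
  x = 8: rhs = 13, matching y values: 6, 17 (2 points).
  x = 9: rhs = 21, matching y values: none (0 points).
  x = 10: rhs = 14, matching y values: none (0 points).
  x = 11: rhs = 21, matching y values: none (0 points).
  x = 12: rhs = 2, matching y values: 5, 18 (2 points).
  x = 13: rhs = 9, matching y values: 3, 20 (2 points).
  x = 14: rhs = 2, matching y values: 5, 18 (2 points).
  x = 15: rhs = 10, matching y values: none (0 points).
  x = 16: rhs = 16, matching y values: 4, 19 (2 points).
  x = 17: rhs = 3, matching y values: 7, 16 (2 points).
  x = 18: rhs = 0, matching y values: 0 (1 points).
  x = 19: rhs = 13, matching y values: 6, 17 (2 points).
  x = 20: rhs = 2, matching y values: 5, 18 (2 points).
  x = 21: rhs = 19, matching y values: none (0 points).
  x = 22: rhs = 1, matching y values: 1, 22 (2 points).
Total affine count: 23.
Full point count |E(F_23)| = 23 + 1 = 24.
Hasse bound: |24 − (23+1)| = |0| = 0 ≤ 2√23 ≈ 9.5917 ✓.


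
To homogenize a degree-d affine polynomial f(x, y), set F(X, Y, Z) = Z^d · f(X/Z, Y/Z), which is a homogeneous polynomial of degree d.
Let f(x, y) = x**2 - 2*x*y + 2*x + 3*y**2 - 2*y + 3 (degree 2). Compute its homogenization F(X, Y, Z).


F(X, Y, Z) = X**2 - 2*X*Y + 2*X*Z + 3*Y**2 - 2*Y*Z + 3*Z**2

deg(f) = 2.
Substitute x = X/Z, y = Y/Z into f, then multiply by Z^2.
  monomial 1·x^2·y^0 ↦ 1·X^2·Y^0·Z^0.
  monomial -2·x^1·y^1 ↦ -2·X^1·Y^1·Z^0.
  monomial 2·x^1·y^0 ↦ 2·X^1·Y^0·Z^1.
  monomial 3·x^0·y^2 ↦ 3·X^0·Y^2·Z^0.
  monomial -2·x^0·y^1 ↦ -2·X^0·Y^1·Z^1.
  monomial 3·x^0·y^0 ↦ 3·X^0·Y^0·Z^2.
Collecting: F(X, Y, Z) = X**2 - 2*X*Y + 2*X*Z + 3*Y**2 - 2*Y*Z + 3*Z**2.


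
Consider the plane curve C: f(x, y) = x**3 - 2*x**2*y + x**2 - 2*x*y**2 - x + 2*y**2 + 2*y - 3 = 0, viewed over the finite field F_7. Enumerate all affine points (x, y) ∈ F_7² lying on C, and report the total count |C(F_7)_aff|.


Affine F_7-points: {(0, 3), (2, 0), (2, 4), (3, 4), (3, 6), (5, 2), (5, 6), (6, 2), (6, 5)}; count = 9.

For each of the 49 pairs (x, y) ∈ F_7², evaluate f(x, y) mod 7. Record the zeros.
  x = 0: [0↦4, 1↦1, 2↦2, 3↦0, 4↦2, 5↦1, 6↦4]  zeros at y ∈ {3}
  x = 1: [0↦5, 1↦5, 2↦5, 3↦5, 4↦5, 5↦5, 6↦5]  zeros at y ∈ ∅
  x = 2: [0↦0, 1↦6, 2↦1, 3↦6, 4↦0, 5↦4, 6↦4]  zeros at y ∈ {0, 4}
  x = 3: [0↦2, 1↦3, 2↦3, 3↦2, 4↦0, 5↦4, 6↦0]  zeros at y ∈ {4, 6}
  x = 4: [0↦3, 1↦2, 2↦3, 3↦6, 4↦4, 5↦4, 6↦6]  zeros at y ∈ ∅
  x = 5: [0↦2, 1↦2, 2↦0, 3↦3, 4↦4, 5↦3, 6↦0]  zeros at y ∈ {2, 6}
  x = 6: [0↦5, 1↦2, 2↦0, 3↦6, 4↦6, 5↦0, 6↦2]  zeros at y ∈ {2, 5}
Collecting zeros: affine points = {(0, 3), (2, 0), (2, 4), (3, 4), (3, 6), (5, 2), (5, 6), (6, 2), (6, 5)}.
Total count |C(F_7)_aff| = 9.


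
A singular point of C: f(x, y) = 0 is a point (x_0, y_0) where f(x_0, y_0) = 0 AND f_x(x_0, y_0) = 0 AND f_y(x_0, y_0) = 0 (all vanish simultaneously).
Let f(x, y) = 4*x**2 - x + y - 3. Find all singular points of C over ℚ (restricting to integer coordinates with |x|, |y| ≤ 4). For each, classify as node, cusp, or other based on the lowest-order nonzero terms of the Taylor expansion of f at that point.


No singular points in the scanned grid; C is smooth there.

Compute partial derivatives:
  f_x = 8*x - 1.
  f_y = 1.
f_y = 1 is a nonzero constant, so f_y never vanishes: no point (x, y) can satisfy f = f_x = f_y = 0. In particular no (x, y) ∈ {−4, ..., 4}² is singular; the curve is smooth.


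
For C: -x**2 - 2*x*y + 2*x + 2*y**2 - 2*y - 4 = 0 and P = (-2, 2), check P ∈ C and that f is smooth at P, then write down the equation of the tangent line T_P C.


Tangent line at P: 2*x + 10*y - 16 = 0.

Step 1: f(-2, 2) = 0, so P lies on C.
Step 2: partial derivatives
  f_x(x, y) = -2*x - 2*y + 2, f_y(x, y) = -2*x + 4*y - 2.
  f_x(P) = 2, f_y(P) = 10 (gradient nonzero, so P is smooth).
Step 3: tangent line at P: 2·(x − -2) + 10·(y − 2) = 0.
Expanding: 2*x + 10*y - 16 = 0.


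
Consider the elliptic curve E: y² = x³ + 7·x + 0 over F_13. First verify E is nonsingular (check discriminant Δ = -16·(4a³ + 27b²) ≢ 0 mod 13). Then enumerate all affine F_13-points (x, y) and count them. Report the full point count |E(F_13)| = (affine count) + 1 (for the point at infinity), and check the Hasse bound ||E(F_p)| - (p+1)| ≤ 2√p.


Affine points = {(0, 0), (2, 3), (2, 10), (3, 3), (3, 10), (4, 1), (4, 12), (5, 2), (5, 11), (8, 3), (8, 10), (9, 5), (9, 8), (10, 2), (10, 11), (11, 2), (11, 11)}; affine count = 17; |E(F_13)| = 18.

Discriminant check: Δ ∝ 4a³ + 27b² = 4·7³ + 27·0² = 4·343 + 27·0 ≡ 7 (mod 13). Nonzero ⇒ E is nonsingular.
For each x ∈ F_13, compute rhs = x³ + 7·x + 0 mod 13, then count y ∈ F_13 with y² ≡ rhs.
  x = 0: rhs = 0, matching y values: 0 (1 points).
  x = 1: rhs = 8, matching y values: none (0 points).
  x = 2: rhs = 9, matching y values: 3, 10 (2 points).
  x = 3: rhs = 9, matching y values: 3, 10 (2 points).
  x = 4: rhs = 1, matching y values: 1, 12 (2 points).
  x = 5: rhs = 4, matching y values: 2, 11 (2 points).
  x = 6: rhs = 11, matching y values: none (0 points).
  x = 7: rhs = 2, matching y values: none (0 points).
  x = 8: rhs = 9, matching y values: 3, 10 (2 points).
  x = 9: rhs = 12, matching y values: 5, 8 (2 points).
  x = 10: rhs = 4, matching y values: 2, 11 (2 points).
  x = 11: rhs = 4, matching y values: 2, 11 (2 points).
  x = 12: rhs = 5, matching y values: none (0 points).
Total affine count: 17.
Full point count |E(F_13)| = 17 + 1 = 18.
Hasse bound: |18 − (13+1)| = |4| = 4 ≤ 2√13 ≈ 7.2111 ✓.


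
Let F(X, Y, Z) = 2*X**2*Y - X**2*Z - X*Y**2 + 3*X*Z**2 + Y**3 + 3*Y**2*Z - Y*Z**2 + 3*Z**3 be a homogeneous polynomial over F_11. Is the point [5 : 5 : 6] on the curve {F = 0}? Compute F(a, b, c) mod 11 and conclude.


F(5,5,6) ≡ 7 (mod 11); P is NOT on the curve.

Evaluate F(5, 5, 6) term-by-term (mod 11).
  2*X**2*Y ↦ 2·25·5·1 = 250
  -X**2*Z ↦ -1·25·1·6 = -150
  -X*Y**2 ↦ -1·5·25·1 = -125
  3*X*Z**2 ↦ 3·5·1·36 = 540
  Y**3 ↦ 1·1·125·1 = 125
  3*Y**2*Z ↦ 3·1·25·6 = 450
  -Y*Z**2 ↦ -1·1·5·36 = -180
  3*Z**3 ↦ 3·1·1·216 = 648
Sum: F(5, 5, 6) = (250) + (-150) + (-125) + (540) + (125) + (450) + (-180) + (648) = 1558.
Reducing mod 11: 1558 ≡ 7 (mod 11).
Since F(a, b, c) ≡ 7 ≠ 0 (mod 11), P does NOT lie on the curve.


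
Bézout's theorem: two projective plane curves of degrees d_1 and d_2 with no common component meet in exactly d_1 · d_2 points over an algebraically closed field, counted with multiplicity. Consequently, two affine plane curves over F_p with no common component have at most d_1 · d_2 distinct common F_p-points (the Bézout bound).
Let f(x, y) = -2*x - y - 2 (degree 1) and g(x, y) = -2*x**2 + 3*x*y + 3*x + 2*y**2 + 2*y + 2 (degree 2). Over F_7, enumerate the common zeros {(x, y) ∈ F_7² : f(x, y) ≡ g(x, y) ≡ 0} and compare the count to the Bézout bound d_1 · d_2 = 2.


Common zeros: {(4, 4)}; count = 1; Bézout bound = 2.

deg(f) = 1, deg(g) = 2, so Bézout bound = 2.
Scan x ∈ F_7. For each x, list the y ∈ F_7 with f(x, y) ≡ 0 and those with g(x, y) ≡ 0 (mod 7); the common zeros in that column are the intersection.
  x = 0: f ≡ 0 at y ∈ {5}; g ≡ 0 at y ∈ {2, 4}; common: ∅.
  x = 1: f ≡ 0 at y ∈ {3}; g ≡ 0 at y ∈ {2, 6}; common: ∅.
  x = 2: f ≡ 0 at y ∈ {1}; g ≡ 0 at y ∈ {0, 3}; common: ∅.
  x = 3: f ≡ 0 at y ∈ {6}; g ≡ 0 at y ∈ {0, 5}; common: ∅.
  x = 4: f ≡ 0 at y ∈ {4}; g ≡ 0 at y ∈ {3, 4}; common: {4}.
  x = 5: f ≡ 0 at y ∈ {2}; g ≡ 0 at y ∈ {1}; common: ∅.
  x = 6: f ≡ 0 at y ∈ {0}; g ≡ 0 at y ∈ {5, 6}; common: ∅.
Collecting: common zeros = {(4, 4)}, so the count is 1.
Comparison with the Bézout bound: 1 ≤ 2 = deg(f)·deg(g), as expected for curves with no common component (the affine F_7-count falls short of the bound because intersections may lie at infinity, over extension fields, or carry multiplicity).


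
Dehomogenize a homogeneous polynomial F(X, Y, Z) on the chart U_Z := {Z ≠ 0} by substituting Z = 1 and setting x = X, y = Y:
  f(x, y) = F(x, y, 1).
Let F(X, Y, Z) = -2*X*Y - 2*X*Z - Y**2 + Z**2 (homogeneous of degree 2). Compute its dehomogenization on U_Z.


f(x, y) = -2*x*y - 2*x - y**2 + 1

On U_Z we set Z = 1. Each monomial c·X^i·Y^j·Z^k in F becomes c·x^i·y^j·1^k = c·x^i·y^j.
Substituting Z = 1: F(X, Y, 1) = -2*x*y - 2*x - y**2 + 1.
Note: deg(f) ≤ deg(F) = 2; strict inequality happens when F is divisible by Z (lost terms).


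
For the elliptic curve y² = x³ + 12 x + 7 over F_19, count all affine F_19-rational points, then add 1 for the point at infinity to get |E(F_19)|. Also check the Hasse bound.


Affine points = {(0, 8), (0, 11), (1, 1), (1, 18), (2, 1), (2, 18), (4, 9), (4, 10), (7, 4), (7, 15), (8, 8), (8, 11), (10, 5), (10, 14), (11, 8), (11, 11), (12, 6), (12, 13), (13, 2), (13, 17), (15, 3), (15, 16), (16, 1), (16, 18)}; affine count = 24; |E(F_19)| = 25.

Discriminant check: Δ ∝ 4a³ + 27b² = 4·12³ + 27·7² = 4·1728 + 27·49 ≡ 8 (mod 19). Nonzero ⇒ E is nonsingular.
For each x ∈ F_19, compute rhs = x³ + 12·x + 7 mod 19, then count y ∈ F_19 with y² ≡ rhs.
  x = 0: rhs = 7, matching y values: 8, 11 (2 points).
  x = 1: rhs = 1, matching y values: 1, 18 (2 points).
  x = 2: rhs = 1, matching y values: 1, 18 (2 points).
  x = 3: rhs = 13, matching y values: none (0 points).
  x = 4: rhs = 5, matching y values: 9, 10 (2 points).
  x = 5: rhs = 2, matching y values: none (0 points).
  x = 6: rhs = 10, matching y values: none (0 points).
  x = 7: rhs = 16, matching y values: 4, 15 (2 points).
  x = 8: rhs = 7, matching y values: 8, 11 (2 points).
  x = 9: rhs = 8, matching y values: none (0 points).
  x = 10: rhs = 6, matching y values: 5, 14 (2 points).
  x = 11: rhs = 7, matching y values: 8, 11 (2 points).
  x = 12: rhs = 17, matching y values: 6, 13 (2 points).
  x = 13: rhs = 4, matching y values: 2, 17 (2 points).
  x = 14: rhs = 12, matching y values: none (0 points).
  x = 15: rhs = 9, matching y values: 3, 16 (2 points).
  x = 16: rhs = 1, matching y values: 1, 18 (2 points).
  x = 17: rhs = 13, matching y values: none (0 points).
  x = 18: rhs = 13, matching y values: none (0 points).
Total affine count: 24.
Full point count |E(F_19)| = 24 + 1 = 25.
Hasse bound: |25 − (19+1)| = |5| = 5 ≤ 2√19 ≈ 8.7178 ✓.


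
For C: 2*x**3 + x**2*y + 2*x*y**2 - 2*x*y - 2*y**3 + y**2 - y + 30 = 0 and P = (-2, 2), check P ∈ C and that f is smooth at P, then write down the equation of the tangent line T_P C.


Tangent line at P: 20*x - 29*y + 98 = 0.

Step 1: f(-2, 2) = 0, so P lies on C.
Step 2: partial derivatives
  f_x(x, y) = 6*x**2 + 2*x*y + 2*y**2 - 2*y, f_y(x, y) = x**2 + 4*x*y - 2*x - 6*y**2 + 2*y - 1.
  f_x(P) = 20, f_y(P) = -29 (gradient nonzero, so P is smooth).
Step 3: tangent line at P: 20·(x − -2) + -29·(y − 2) = 0.
Expanding: 20*x - 29*y + 98 = 0.


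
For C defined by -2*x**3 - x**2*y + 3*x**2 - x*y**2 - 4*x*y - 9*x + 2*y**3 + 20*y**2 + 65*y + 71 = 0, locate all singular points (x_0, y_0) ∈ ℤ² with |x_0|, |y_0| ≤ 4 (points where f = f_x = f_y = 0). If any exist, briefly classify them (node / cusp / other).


Singular points: {(1, -3)}; classification: cusp.

Compute partial derivatives:
  f_x = -6*x**2 - 2*x*y + 6*x - y**2 - 4*y - 9.
  f_y = -x**2 - 2*x*y - 4*x + 6*y**2 + 40*y + 65.
Scan x_0 ∈ {−4, ..., 4}. For each x_0, f_y(x_0, y) is a polynomial in y; find its integer roots y ∈ {−4, ..., 4}, then test f_x and f at those candidates.
  x = -4: f_y(-4, y) = 6*y**2 + 48*y + 65; no integer root y with |y| ≤ 4.
  x = -3: f_y(-3, y) = 6*y**2 + 46*y + 68; vanishes at y ∈ {-2}. (-3, -2): f_x = -89 ≠ 0.
  x = -2: f_y(-2, y) = 6*y**2 + 44*y + 69; no integer root y with |y| ≤ 4.
  x = -1: f_y(-1, y) = 6*y**2 + 42*y + 68; no integer root y with |y| ≤ 4.
  x = 0: f_y(0, y) = 6*y**2 + 40*y + 65; no integer root y with |y| ≤ 4.
  x = 1: f_y(1, y) = 6*y**2 + 38*y + 60; vanishes at y ∈ {-3}. (1, -3): f_x = 0, f = 0 — SINGULAR.
  x = 2: f_y(2, y) = 6*y**2 + 36*y + 53; no integer root y with |y| ≤ 4.
  x = 3: f_y(3, y) = 6*y**2 + 34*y + 44; vanishes at y ∈ {-2}. (3, -2): f_x = -29 ≠ 0.
  x = 4: f_y(4, y) = 6*y**2 + 32*y + 33; no integer root y with |y| ≤ 4.
Only singular point on the grid: (1, -3).
Classify: substitute x = 1 + u, y = -3 + v and expand: f = -2*u**3 - u**2*v - u*v**2 + 2*v**3 + v**2.
No constant or linear terms (consistent with a singular point). Quadratic part: v**2. Cubic part: -2*u**3 - u**2*v - u*v**2 + 2*v**3.
The quadratic part v**2 is a perfect square, so there is a single (double) tangent line v = 0, i.e. y = -3. Restricting the cubic part to that line (v = 0) leaves -2*u**3 ≠ 0, so f is not divisible by v and the branch is v² ≈ 2*u**3 to lowest order — this is a cusp.
Classification: cusp.


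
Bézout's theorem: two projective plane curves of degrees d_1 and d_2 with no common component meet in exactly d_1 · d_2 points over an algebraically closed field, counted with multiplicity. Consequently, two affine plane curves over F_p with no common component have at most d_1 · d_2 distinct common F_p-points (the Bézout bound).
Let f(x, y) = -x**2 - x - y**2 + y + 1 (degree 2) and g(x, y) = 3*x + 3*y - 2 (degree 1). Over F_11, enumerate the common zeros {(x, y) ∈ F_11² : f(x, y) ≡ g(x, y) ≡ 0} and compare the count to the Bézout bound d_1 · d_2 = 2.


Common zeros: {(0, 8), (7, 1)}; count = 2; Bézout bound = 2.

deg(f) = 2, deg(g) = 1, so Bézout bound = 2.
Scan x ∈ F_11. For each x, list the y ∈ F_11 with f(x, y) ≡ 0 and those with g(x, y) ≡ 0 (mod 11); the common zeros in that column are the intersection.
  x = 0: f ≡ 0 at y ∈ {4, 8}; g ≡ 0 at y ∈ {8}; common: {8}.
  x = 1: f ≡ 0 at y ∈ ∅; g ≡ 0 at y ∈ {7}; common: ∅.
  x = 2: f ≡ 0 at y ∈ {3, 9}; g ≡ 0 at y ∈ {6}; common: ∅.
  x = 3: f ≡ 0 at y ∈ {0, 1}; g ≡ 0 at y ∈ {5}; common: ∅.
  x = 4: f ≡ 0 at y ∈ ∅; g ≡ 0 at y ∈ {4}; common: ∅.
  x = 5: f ≡ 0 at y ∈ ∅; g ≡ 0 at y ∈ {3}; common: ∅.
  x = 6: f ≡ 0 at y ∈ ∅; g ≡ 0 at y ∈ {2}; common: ∅.
  x = 7: f ≡ 0 at y ∈ {0, 1}; g ≡ 0 at y ∈ {1}; common: {1}.
  x = 8: f ≡ 0 at y ∈ {3, 9}; g ≡ 0 at y ∈ {0}; common: ∅.
  x = 9: f ≡ 0 at y ∈ ∅; g ≡ 0 at y ∈ {10}; common: ∅.
  x = 10: f ≡ 0 at y ∈ {4, 8}; g ≡ 0 at y ∈ {9}; common: ∅.
Collecting: common zeros = {(0, 8), (7, 1)}, so the count is 2.
Comparison with the Bézout bound: 2 ≤ 2 = deg(f)·deg(g), as expected for curves with no common component (the bound is attained).


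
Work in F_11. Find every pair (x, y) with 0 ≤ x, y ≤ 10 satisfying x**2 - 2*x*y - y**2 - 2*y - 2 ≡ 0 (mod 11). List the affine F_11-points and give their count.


Affine F_11-points: {(1, 3), (1, 4), (2, 8), (3, 6), (3, 8), (5, 3), (5, 7), (7, 2), (7, 4), (8, 2), (9, 6), (9, 7)}; count = 12.

For each of the 121 pairs (x, y) ∈ F_11², evaluate f(x, y) mod 11. Record the zeros.
  x = 0: [0↦9, 1↦6, 2↦1, 3↦5, 4↦7, 5↦7, 6↦5, 7↦1, 8↦6, 9↦9, 10↦10]  zeros at y ∈ ∅
  x = 1: [0↦10, 1↦5, 2↦9, 3↦0, 4↦0, 5↦9, 6↦5, 7↦10, 8↦2, 9↦3, 10↦2]  zeros at y ∈ {3, 4}
  x = 2: [0↦2, 1↦6, 2↦8, 3↦8, 4↦6, 5↦2, 6↦7, 7↦10, 8↦0, 9↦10, 10↦7]  zeros at y ∈ {8}
  x = 3: [0↦7, 1↦9, 2↦9, 3↦7, 4↦3, 5↦8, 6↦0, 7↦1, 8↦0, 9↦8, 10↦3]  zeros at y ∈ {6, 8}
  x = 4: [0↦3, 1↦3, 2↦1, 3↦8, 4↦2, 5↦5, 6↦6, 7↦5, 8↦2, 9↦8, 10↦1]  zeros at y ∈ ∅
  x = 5: [0↦1, 1↦10, 2↦6, 3↦0, 4↦3, 5↦4, 6↦3, 7↦0, 8↦6, 9↦10, 10↦1]  zeros at y ∈ {3, 7}
  x = 6: [0↦1, 1↦8, 2↦2, 3↦5, 4↦6, 5↦5, 6↦2, 7↦8, 8↦1, 9↦3, 10↦3]  zeros at y ∈ ∅
  x = 7: [0↦3, 1↦8, 2↦0, 3↦1, 4↦0, 5↦8, 6↦3, 7↦7, 8↦9, 9↦9, 10↦7]  zeros at y ∈ {2, 4}
  x = 8: [0↦7, 1↦10, 2↦0, 3↦10, 4↦7, 5↦2, 6↦6, 7↦8, 8↦8, 9↦6, 10↦2]  zeros at y ∈ {2}
  x = 9: [0↦2, 1↦3, 2↦2, 3↦10, 4↦5, 5↦9, 6↦0, 7↦0, 8↦9, 9↦5, 10↦10]  zeros at y ∈ {6, 7}
  x = 10: [0↦10, 1↦9, 2↦6, 3↦1, 4↦5, 5↦7, 6↦7, 7↦5, 8↦1, 9↦6, 10↦9]  zeros at y ∈ ∅
Collecting zeros: affine points = {(1, 3), (1, 4), (2, 8), (3, 6), (3, 8), (5, 3), (5, 7), (7, 2), (7, 4), (8, 2), (9, 6), (9, 7)}.
Total count |C(F_11)_aff| = 12.
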